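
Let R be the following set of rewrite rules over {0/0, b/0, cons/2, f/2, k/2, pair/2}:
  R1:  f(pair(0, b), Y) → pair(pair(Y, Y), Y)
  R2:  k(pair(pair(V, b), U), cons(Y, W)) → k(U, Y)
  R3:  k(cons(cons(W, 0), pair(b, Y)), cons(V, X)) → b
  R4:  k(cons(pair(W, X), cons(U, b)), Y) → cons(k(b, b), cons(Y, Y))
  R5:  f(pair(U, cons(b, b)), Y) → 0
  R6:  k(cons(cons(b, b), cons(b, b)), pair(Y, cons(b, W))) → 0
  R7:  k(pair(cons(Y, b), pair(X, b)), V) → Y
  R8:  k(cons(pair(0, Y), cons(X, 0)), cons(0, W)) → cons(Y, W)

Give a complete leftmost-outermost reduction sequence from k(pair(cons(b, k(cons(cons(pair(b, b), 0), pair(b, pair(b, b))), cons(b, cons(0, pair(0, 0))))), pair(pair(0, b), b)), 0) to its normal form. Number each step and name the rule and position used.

1. k(pair(cons(b, k(cons(cons(pair(b, b), 0), pair(b, pair(b, b))), cons(b, cons(0, pair(0, 0))))), pair(pair(0, b), b)), 0)  →  k(pair(cons(b, b), pair(pair(0, b), b)), 0)   [R3 at 1.1.2]
2. k(pair(cons(b, b), pair(pair(0, b), b)), 0)  →  b   [R7 at ε]

b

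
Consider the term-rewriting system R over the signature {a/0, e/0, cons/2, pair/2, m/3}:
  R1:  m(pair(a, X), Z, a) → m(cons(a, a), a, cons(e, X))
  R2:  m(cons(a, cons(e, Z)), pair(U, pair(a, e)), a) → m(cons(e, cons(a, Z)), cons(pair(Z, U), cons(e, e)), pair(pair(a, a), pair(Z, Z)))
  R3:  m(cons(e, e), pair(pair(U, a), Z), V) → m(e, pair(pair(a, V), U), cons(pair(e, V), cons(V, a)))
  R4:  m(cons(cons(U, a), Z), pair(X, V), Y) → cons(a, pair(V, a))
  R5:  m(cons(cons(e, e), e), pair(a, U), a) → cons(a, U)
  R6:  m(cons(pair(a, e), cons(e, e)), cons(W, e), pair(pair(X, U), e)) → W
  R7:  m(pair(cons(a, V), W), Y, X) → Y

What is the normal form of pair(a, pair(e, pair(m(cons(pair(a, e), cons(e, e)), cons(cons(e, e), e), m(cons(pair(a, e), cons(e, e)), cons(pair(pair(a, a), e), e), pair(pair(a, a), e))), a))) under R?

1. pair(a, pair(e, pair(m(cons(pair(a, e), cons(e, e)), cons(cons(e, e), e), m(cons(pair(a, e), cons(e, e)), cons(pair(pair(a, a), e), e), pair(pair(a, a), e))), a)))  →  pair(a, pair(e, pair(m(cons(pair(a, e), cons(e, e)), cons(cons(e, e), e), pair(pair(a, a), e)), a)))   [R6 at 2.2.1.3]
2. pair(a, pair(e, pair(m(cons(pair(a, e), cons(e, e)), cons(cons(e, e), e), pair(pair(a, a), e)), a)))  →  pair(a, pair(e, pair(cons(e, e), a)))   [R6 at 2.2.1]

pair(a, pair(e, pair(cons(e, e), a)))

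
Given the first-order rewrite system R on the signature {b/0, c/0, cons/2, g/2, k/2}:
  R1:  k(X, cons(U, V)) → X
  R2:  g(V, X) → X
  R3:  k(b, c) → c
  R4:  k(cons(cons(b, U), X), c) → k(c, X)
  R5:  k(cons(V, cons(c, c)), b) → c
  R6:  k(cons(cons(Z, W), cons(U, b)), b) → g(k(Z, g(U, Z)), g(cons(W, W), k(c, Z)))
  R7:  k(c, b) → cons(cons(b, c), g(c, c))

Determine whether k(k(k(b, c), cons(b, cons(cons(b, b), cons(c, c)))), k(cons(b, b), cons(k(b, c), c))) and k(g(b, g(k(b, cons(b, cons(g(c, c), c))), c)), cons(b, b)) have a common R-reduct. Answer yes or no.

Reduce t₁ = k(k(k(b, c), cons(b, cons(cons(b, b), cons(c, c)))), k(cons(b, b), cons(k(b, c), c))):
1. k(k(k(b, c), cons(b, cons(cons(b, b), cons(c, c)))), k(cons(b, b), cons(k(b, c), c)))  →  k(k(b, c), k(cons(b, b), cons(k(b, c), c)))   [R1 at 1]
2. k(k(b, c), k(cons(b, b), cons(k(b, c), c)))  →  k(c, k(cons(b, b), cons(k(b, c), c)))   [R3 at 1]
3. k(c, k(cons(b, b), cons(k(b, c), c)))  →  k(c, cons(b, b))   [R1 at 2]
4. k(c, cons(b, b))  →  c   [R1 at ε]

Reduce t₂ = k(g(b, g(k(b, cons(b, cons(g(c, c), c))), c)), cons(b, b)):
1. k(g(b, g(k(b, cons(b, cons(g(c, c), c))), c)), cons(b, b))  →  g(b, g(k(b, cons(b, cons(g(c, c), c))), c))   [R1 at ε]
2. g(b, g(k(b, cons(b, cons(g(c, c), c))), c))  →  g(k(b, cons(b, cons(g(c, c), c))), c)   [R2 at ε]
3. g(k(b, cons(b, cons(g(c, c), c))), c)  →  c   [R2 at ε]

yes — NF(t₁) = c, NF(t₂) = c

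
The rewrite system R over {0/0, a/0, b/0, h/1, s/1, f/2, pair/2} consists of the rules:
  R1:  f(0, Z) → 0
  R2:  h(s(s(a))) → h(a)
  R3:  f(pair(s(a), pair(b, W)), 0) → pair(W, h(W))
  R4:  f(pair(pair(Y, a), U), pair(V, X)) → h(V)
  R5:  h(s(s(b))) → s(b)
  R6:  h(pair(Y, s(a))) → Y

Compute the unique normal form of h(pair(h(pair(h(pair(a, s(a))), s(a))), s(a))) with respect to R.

1. h(pair(h(pair(h(pair(a, s(a))), s(a))), s(a)))  →  h(pair(h(pair(a, s(a))), s(a)))   [R6 at ε]
2. h(pair(h(pair(a, s(a))), s(a)))  →  h(pair(a, s(a)))   [R6 at ε]
3. h(pair(a, s(a)))  →  a   [R6 at ε]

a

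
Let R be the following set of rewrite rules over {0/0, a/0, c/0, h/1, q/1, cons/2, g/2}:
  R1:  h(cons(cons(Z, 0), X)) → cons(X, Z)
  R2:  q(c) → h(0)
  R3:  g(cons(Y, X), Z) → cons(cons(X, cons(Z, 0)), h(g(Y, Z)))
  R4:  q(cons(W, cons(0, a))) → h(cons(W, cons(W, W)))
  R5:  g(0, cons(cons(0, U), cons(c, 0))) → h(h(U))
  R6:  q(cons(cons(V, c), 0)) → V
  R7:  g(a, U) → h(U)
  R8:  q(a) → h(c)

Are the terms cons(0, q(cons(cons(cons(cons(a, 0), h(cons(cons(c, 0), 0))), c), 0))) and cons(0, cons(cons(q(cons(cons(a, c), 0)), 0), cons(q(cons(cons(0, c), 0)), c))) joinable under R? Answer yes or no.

Reduce t₁ = cons(0, q(cons(cons(cons(cons(a, 0), h(cons(cons(c, 0), 0))), c), 0))):
1. cons(0, q(cons(cons(cons(cons(a, 0), h(cons(cons(c, 0), 0))), c), 0)))  →  cons(0, cons(cons(a, 0), h(cons(cons(c, 0), 0))))   [R6 at 2]
2. cons(0, cons(cons(a, 0), h(cons(cons(c, 0), 0))))  →  cons(0, cons(cons(a, 0), cons(0, c)))   [R1 at 2.2]

Reduce t₂ = cons(0, cons(cons(q(cons(cons(a, c), 0)), 0), cons(q(cons(cons(0, c), 0)), c))):
1. cons(0, cons(cons(q(cons(cons(a, c), 0)), 0), cons(q(cons(cons(0, c), 0)), c)))  →  cons(0, cons(cons(a, 0), cons(q(cons(cons(0, c), 0)), c)))   [R6 at 2.1.1]
2. cons(0, cons(cons(a, 0), cons(q(cons(cons(0, c), 0)), c)))  →  cons(0, cons(cons(a, 0), cons(0, c)))   [R6 at 2.2.1]

yes — NF(t₁) = cons(0, cons(cons(a, 0), cons(0, c))), NF(t₂) = cons(0, cons(cons(a, 0), cons(0, c)))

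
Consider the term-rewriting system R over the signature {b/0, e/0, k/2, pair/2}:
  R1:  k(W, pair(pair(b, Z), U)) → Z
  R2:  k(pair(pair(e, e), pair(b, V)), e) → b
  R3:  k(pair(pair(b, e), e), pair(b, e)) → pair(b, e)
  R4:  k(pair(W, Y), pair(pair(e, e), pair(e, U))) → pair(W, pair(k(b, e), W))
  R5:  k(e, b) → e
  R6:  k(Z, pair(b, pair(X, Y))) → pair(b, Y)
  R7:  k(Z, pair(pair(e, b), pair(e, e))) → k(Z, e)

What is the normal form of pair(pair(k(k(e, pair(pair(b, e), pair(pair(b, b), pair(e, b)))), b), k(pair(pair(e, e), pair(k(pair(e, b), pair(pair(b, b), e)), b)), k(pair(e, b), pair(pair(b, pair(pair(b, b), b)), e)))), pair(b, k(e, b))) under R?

1. pair(pair(k(k(e, pair(pair(b, e), pair(pair(b, b), pair(e, b)))), b), k(pair(pair(e, e), pair(k(pair(e, b), pair(pair(b, b), e)), b)), k(pair(e, b), pair(pair(b, pair(pair(b, b), b)), e)))), pair(b, k(e, b)))  →  pair(pair(k(e, b), k(pair(pair(e, e), pair(k(pair(e, b), pair(pair(b, b), e)), b)), k(pair(e, b), pair(pair(b, pair(pair(b, b), b)), e)))), pair(b, k(e, b)))   [R1 at 1.1.1]
2. pair(pair(k(e, b), k(pair(pair(e, e), pair(k(pair(e, b), pair(pair(b, b), e)), b)), k(pair(e, b), pair(pair(b, pair(pair(b, b), b)), e)))), pair(b, k(e, b)))  →  pair(pair(e, k(pair(pair(e, e), pair(k(pair(e, b), pair(pair(b, b), e)), b)), k(pair(e, b), pair(pair(b, pair(pair(b, b), b)), e)))), pair(b, k(e, b)))   [R5 at 1.1]
3. pair(pair(e, k(pair(pair(e, e), pair(k(pair(e, b), pair(pair(b, b), e)), b)), k(pair(e, b), pair(pair(b, pair(pair(b, b), b)), e)))), pair(b, k(e, b)))  →  pair(pair(e, k(pair(pair(e, e), pair(b, b)), k(pair(e, b), pair(pair(b, pair(pair(b, b), b)), e)))), pair(b, k(e, b)))   [R1 at 1.2.1.2.1]
4. pair(pair(e, k(pair(pair(e, e), pair(b, b)), k(pair(e, b), pair(pair(b, pair(pair(b, b), b)), e)))), pair(b, k(e, b)))  →  pair(pair(e, k(pair(pair(e, e), pair(b, b)), pair(pair(b, b), b))), pair(b, k(e, b)))   [R1 at 1.2.2]
5. pair(pair(e, k(pair(pair(e, e), pair(b, b)), pair(pair(b, b), b))), pair(b, k(e, b)))  →  pair(pair(e, b), pair(b, k(e, b)))   [R1 at 1.2]
6. pair(pair(e, b), pair(b, k(e, b)))  →  pair(pair(e, b), pair(b, e))   [R5 at 2.2]

pair(pair(e, b), pair(b, e))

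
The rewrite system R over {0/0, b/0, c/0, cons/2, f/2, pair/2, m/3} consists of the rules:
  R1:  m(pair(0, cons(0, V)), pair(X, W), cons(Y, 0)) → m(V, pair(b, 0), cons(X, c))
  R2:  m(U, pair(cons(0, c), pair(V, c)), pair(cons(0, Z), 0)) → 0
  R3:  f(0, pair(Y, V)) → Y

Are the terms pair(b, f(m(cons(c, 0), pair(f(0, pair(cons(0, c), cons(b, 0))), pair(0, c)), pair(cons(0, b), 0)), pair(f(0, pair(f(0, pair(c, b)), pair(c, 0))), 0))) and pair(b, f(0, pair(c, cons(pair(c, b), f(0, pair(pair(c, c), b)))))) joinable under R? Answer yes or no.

yes — NF(t₁) = pair(b, c), NF(t₂) = pair(b, c)

Reduce t₁ = pair(b, f(m(cons(c, 0), pair(f(0, pair(cons(0, c), cons(b, 0))), pair(0, c)), pair(cons(0, b), 0)), pair(f(0, pair(f(0, pair(c, b)), pair(c, 0))), 0))):
1. pair(b, f(m(cons(c, 0), pair(f(0, pair(cons(0, c), cons(b, 0))), pair(0, c)), pair(cons(0, b), 0)), pair(f(0, pair(f(0, pair(c, b)), pair(c, 0))), 0)))  →  pair(b, f(m(cons(c, 0), pair(cons(0, c), pair(0, c)), pair(cons(0, b), 0)), pair(f(0, pair(f(0, pair(c, b)), pair(c, 0))), 0)))   [R3 at 2.1.2.1]
2. pair(b, f(m(cons(c, 0), pair(cons(0, c), pair(0, c)), pair(cons(0, b), 0)), pair(f(0, pair(f(0, pair(c, b)), pair(c, 0))), 0)))  →  pair(b, f(0, pair(f(0, pair(f(0, pair(c, b)), pair(c, 0))), 0)))   [R2 at 2.1]
3. pair(b, f(0, pair(f(0, pair(f(0, pair(c, b)), pair(c, 0))), 0)))  →  pair(b, f(0, pair(f(0, pair(c, b)), pair(c, 0))))   [R3 at 2]
4. pair(b, f(0, pair(f(0, pair(c, b)), pair(c, 0))))  →  pair(b, f(0, pair(c, b)))   [R3 at 2]
5. pair(b, f(0, pair(c, b)))  →  pair(b, c)   [R3 at 2]

Reduce t₂ = pair(b, f(0, pair(c, cons(pair(c, b), f(0, pair(pair(c, c), b)))))):
1. pair(b, f(0, pair(c, cons(pair(c, b), f(0, pair(pair(c, c), b))))))  →  pair(b, c)   [R3 at 2]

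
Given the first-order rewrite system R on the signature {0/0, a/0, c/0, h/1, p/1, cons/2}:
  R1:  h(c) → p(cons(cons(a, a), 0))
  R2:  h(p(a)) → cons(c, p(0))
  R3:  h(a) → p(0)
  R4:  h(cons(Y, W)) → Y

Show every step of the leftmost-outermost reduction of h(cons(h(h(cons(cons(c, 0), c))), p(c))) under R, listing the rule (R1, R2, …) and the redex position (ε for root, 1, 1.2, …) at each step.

1. h(cons(h(h(cons(cons(c, 0), c))), p(c)))  →  h(h(cons(cons(c, 0), c)))   [R4 at ε]
2. h(h(cons(cons(c, 0), c)))  →  h(cons(c, 0))   [R4 at 1]
3. h(cons(c, 0))  →  c   [R4 at ε]

c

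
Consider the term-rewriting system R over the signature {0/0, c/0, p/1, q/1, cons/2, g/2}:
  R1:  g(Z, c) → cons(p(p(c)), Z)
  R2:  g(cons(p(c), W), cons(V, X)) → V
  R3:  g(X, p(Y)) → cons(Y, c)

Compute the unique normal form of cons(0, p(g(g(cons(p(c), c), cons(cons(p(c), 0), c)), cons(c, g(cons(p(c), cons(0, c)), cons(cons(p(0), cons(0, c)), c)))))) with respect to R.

1. cons(0, p(g(g(cons(p(c), c), cons(cons(p(c), 0), c)), cons(c, g(cons(p(c), cons(0, c)), cons(cons(p(0), cons(0, c)), c))))))  →  cons(0, p(g(cons(p(c), 0), cons(c, g(cons(p(c), cons(0, c)), cons(cons(p(0), cons(0, c)), c))))))   [R2 at 2.1.1]
2. cons(0, p(g(cons(p(c), 0), cons(c, g(cons(p(c), cons(0, c)), cons(cons(p(0), cons(0, c)), c))))))  →  cons(0, p(c))   [R2 at 2.1]

cons(0, p(c))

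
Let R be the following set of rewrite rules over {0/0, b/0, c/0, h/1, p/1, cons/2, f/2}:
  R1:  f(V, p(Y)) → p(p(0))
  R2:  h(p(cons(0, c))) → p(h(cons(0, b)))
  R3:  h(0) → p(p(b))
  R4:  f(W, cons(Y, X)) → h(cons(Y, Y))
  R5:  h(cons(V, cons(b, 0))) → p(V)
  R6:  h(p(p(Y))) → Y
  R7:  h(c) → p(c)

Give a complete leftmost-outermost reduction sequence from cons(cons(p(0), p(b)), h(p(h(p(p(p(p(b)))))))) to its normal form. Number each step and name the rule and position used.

cons(cons(p(0), p(b)), p(b))

1. cons(cons(p(0), p(b)), h(p(h(p(p(p(p(b))))))))  →  cons(cons(p(0), p(b)), h(p(p(p(b)))))   [R6 at 2.1.1]
2. cons(cons(p(0), p(b)), h(p(p(p(b)))))  →  cons(cons(p(0), p(b)), p(b))   [R6 at 2]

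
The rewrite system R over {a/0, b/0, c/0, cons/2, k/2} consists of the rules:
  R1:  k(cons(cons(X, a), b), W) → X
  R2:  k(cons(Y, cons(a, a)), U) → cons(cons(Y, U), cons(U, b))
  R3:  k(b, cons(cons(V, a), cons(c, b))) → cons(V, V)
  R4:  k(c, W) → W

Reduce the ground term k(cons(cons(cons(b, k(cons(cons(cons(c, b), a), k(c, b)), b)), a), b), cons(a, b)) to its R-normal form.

1. k(cons(cons(cons(b, k(cons(cons(cons(c, b), a), k(c, b)), b)), a), b), cons(a, b))  →  cons(b, k(cons(cons(cons(c, b), a), k(c, b)), b))   [R1 at ε]
2. cons(b, k(cons(cons(cons(c, b), a), k(c, b)), b))  →  cons(b, k(cons(cons(cons(c, b), a), b), b))   [R4 at 2.1.2]
3. cons(b, k(cons(cons(cons(c, b), a), b), b))  →  cons(b, cons(c, b))   [R1 at 2]

cons(b, cons(c, b))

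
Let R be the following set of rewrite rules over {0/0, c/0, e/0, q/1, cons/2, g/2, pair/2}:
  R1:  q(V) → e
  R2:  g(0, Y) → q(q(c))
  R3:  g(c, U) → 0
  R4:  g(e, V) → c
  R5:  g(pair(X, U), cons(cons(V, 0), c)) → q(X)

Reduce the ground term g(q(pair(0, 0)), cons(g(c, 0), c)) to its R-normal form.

1. g(q(pair(0, 0)), cons(g(c, 0), c))  →  g(e, cons(g(c, 0), c))   [R1 at 1]
2. g(e, cons(g(c, 0), c))  →  c   [R4 at ε]

c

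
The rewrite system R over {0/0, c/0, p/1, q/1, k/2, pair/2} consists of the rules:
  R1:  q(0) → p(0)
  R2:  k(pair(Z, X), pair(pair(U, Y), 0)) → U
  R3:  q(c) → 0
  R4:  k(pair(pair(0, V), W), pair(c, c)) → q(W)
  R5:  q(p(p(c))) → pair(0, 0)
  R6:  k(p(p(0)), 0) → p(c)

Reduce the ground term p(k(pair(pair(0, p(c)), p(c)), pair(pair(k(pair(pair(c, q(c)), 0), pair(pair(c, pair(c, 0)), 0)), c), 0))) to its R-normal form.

1. p(k(pair(pair(0, p(c)), p(c)), pair(pair(k(pair(pair(c, q(c)), 0), pair(pair(c, pair(c, 0)), 0)), c), 0)))  →  p(k(pair(pair(c, q(c)), 0), pair(pair(c, pair(c, 0)), 0)))   [R2 at 1]
2. p(k(pair(pair(c, q(c)), 0), pair(pair(c, pair(c, 0)), 0)))  →  p(c)   [R2 at 1]

p(c)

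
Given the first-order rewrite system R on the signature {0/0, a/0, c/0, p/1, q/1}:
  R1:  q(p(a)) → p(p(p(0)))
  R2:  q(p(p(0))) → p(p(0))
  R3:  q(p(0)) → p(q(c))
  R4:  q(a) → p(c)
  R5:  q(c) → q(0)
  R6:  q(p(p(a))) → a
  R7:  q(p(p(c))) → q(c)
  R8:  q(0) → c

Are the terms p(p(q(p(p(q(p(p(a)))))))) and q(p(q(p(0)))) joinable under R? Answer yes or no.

Reduce t₁ = p(p(q(p(p(q(p(p(a)))))))):
1. p(p(q(p(p(q(p(p(a))))))))  →  p(p(q(p(p(a)))))   [R6 at 1.1.1.1.1]
2. p(p(q(p(p(a)))))  →  p(p(a))   [R6 at 1.1]

Reduce t₂ = q(p(q(p(0)))):
1. q(p(q(p(0))))  →  q(p(p(q(c))))   [R3 at 1.1]
2. q(p(p(q(c))))  →  q(p(p(q(0))))   [R5 at 1.1.1]
3. q(p(p(q(0))))  →  q(p(p(c)))   [R8 at 1.1.1]
4. q(p(p(c)))  →  q(c)   [R7 at ε]
5. q(c)  →  q(0)   [R5 at ε]
6. q(0)  →  c   [R8 at ε]

no — NF(t₁) = p(p(a)), NF(t₂) = c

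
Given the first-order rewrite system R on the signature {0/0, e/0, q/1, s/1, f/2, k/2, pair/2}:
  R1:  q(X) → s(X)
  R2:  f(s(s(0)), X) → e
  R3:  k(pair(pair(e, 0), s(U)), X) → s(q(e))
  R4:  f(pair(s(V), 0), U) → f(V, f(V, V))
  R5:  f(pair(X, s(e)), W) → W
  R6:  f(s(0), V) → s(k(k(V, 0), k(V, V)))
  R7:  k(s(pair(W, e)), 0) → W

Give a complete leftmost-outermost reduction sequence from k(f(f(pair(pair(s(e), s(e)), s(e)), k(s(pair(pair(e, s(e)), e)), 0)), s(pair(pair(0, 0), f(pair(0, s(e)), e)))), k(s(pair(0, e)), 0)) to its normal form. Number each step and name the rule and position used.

1. k(f(f(pair(pair(s(e), s(e)), s(e)), k(s(pair(pair(e, s(e)), e)), 0)), s(pair(pair(0, 0), f(pair(0, s(e)), e)))), k(s(pair(0, e)), 0))  →  k(f(k(s(pair(pair(e, s(e)), e)), 0), s(pair(pair(0, 0), f(pair(0, s(e)), e)))), k(s(pair(0, e)), 0))   [R5 at 1.1]
2. k(f(k(s(pair(pair(e, s(e)), e)), 0), s(pair(pair(0, 0), f(pair(0, s(e)), e)))), k(s(pair(0, e)), 0))  →  k(f(pair(e, s(e)), s(pair(pair(0, 0), f(pair(0, s(e)), e)))), k(s(pair(0, e)), 0))   [R7 at 1.1]
3. k(f(pair(e, s(e)), s(pair(pair(0, 0), f(pair(0, s(e)), e)))), k(s(pair(0, e)), 0))  →  k(s(pair(pair(0, 0), f(pair(0, s(e)), e))), k(s(pair(0, e)), 0))   [R5 at 1]
4. k(s(pair(pair(0, 0), f(pair(0, s(e)), e))), k(s(pair(0, e)), 0))  →  k(s(pair(pair(0, 0), e)), k(s(pair(0, e)), 0))   [R5 at 1.1.2]
5. k(s(pair(pair(0, 0), e)), k(s(pair(0, e)), 0))  →  k(s(pair(pair(0, 0), e)), 0)   [R7 at 2]
6. k(s(pair(pair(0, 0), e)), 0)  →  pair(0, 0)   [R7 at ε]

pair(0, 0)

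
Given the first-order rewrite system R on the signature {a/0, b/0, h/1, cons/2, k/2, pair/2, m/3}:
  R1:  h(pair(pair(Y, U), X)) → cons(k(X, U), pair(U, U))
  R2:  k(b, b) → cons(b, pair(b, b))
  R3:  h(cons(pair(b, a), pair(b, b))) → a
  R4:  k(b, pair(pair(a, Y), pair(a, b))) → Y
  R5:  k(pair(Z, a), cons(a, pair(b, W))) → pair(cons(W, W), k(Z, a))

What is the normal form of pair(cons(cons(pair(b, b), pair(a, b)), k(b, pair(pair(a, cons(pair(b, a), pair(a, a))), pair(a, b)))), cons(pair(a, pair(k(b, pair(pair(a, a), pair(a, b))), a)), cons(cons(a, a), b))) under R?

pair(cons(cons(pair(b, b), pair(a, b)), cons(pair(b, a), pair(a, a))), cons(pair(a, pair(a, a)), cons(cons(a, a), b)))

1. pair(cons(cons(pair(b, b), pair(a, b)), k(b, pair(pair(a, cons(pair(b, a), pair(a, a))), pair(a, b)))), cons(pair(a, pair(k(b, pair(pair(a, a), pair(a, b))), a)), cons(cons(a, a), b)))  →  pair(cons(cons(pair(b, b), pair(a, b)), cons(pair(b, a), pair(a, a))), cons(pair(a, pair(k(b, pair(pair(a, a), pair(a, b))), a)), cons(cons(a, a), b)))   [R4 at 1.2]
2. pair(cons(cons(pair(b, b), pair(a, b)), cons(pair(b, a), pair(a, a))), cons(pair(a, pair(k(b, pair(pair(a, a), pair(a, b))), a)), cons(cons(a, a), b)))  →  pair(cons(cons(pair(b, b), pair(a, b)), cons(pair(b, a), pair(a, a))), cons(pair(a, pair(a, a)), cons(cons(a, a), b)))   [R4 at 2.1.2.1]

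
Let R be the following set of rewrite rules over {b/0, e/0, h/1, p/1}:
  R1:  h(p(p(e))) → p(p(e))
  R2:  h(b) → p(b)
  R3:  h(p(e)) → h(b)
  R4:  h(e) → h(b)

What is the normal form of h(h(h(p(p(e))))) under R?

1. h(h(h(p(p(e)))))  →  h(h(p(p(e))))   [R1 at 1.1]
2. h(h(p(p(e))))  →  h(p(p(e)))   [R1 at 1]
3. h(p(p(e)))  →  p(p(e))   [R1 at ε]

p(p(e))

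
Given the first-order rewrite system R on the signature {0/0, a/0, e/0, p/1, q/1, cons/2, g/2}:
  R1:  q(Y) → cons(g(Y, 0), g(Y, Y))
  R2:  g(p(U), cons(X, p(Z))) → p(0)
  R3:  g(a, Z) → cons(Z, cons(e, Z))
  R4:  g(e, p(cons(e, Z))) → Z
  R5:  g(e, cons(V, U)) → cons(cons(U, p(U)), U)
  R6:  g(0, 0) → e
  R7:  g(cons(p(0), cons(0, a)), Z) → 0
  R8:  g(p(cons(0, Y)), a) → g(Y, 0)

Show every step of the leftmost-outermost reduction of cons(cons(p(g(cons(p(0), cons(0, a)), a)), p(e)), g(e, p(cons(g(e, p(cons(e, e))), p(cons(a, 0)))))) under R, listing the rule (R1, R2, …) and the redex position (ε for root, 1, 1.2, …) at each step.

cons(cons(p(0), p(e)), p(cons(a, 0)))

1. cons(cons(p(g(cons(p(0), cons(0, a)), a)), p(e)), g(e, p(cons(g(e, p(cons(e, e))), p(cons(a, 0))))))  →  cons(cons(p(0), p(e)), g(e, p(cons(g(e, p(cons(e, e))), p(cons(a, 0))))))   [R7 at 1.1.1]
2. cons(cons(p(0), p(e)), g(e, p(cons(g(e, p(cons(e, e))), p(cons(a, 0))))))  →  cons(cons(p(0), p(e)), g(e, p(cons(e, p(cons(a, 0))))))   [R4 at 2.2.1.1]
3. cons(cons(p(0), p(e)), g(e, p(cons(e, p(cons(a, 0))))))  →  cons(cons(p(0), p(e)), p(cons(a, 0)))   [R4 at 2]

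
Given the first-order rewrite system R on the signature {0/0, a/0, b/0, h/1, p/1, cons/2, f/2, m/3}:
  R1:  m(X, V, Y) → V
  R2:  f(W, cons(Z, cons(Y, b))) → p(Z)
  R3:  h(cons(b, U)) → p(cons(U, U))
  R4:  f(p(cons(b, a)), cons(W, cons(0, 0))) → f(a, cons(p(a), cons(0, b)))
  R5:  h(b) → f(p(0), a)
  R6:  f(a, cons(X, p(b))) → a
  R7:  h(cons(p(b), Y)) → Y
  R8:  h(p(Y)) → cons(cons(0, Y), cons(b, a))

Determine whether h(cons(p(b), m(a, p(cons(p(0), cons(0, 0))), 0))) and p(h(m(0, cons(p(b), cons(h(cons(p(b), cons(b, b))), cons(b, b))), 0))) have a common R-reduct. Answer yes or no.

no — NF(t₁) = p(cons(p(0), cons(0, 0))), NF(t₂) = p(cons(cons(b, b), cons(b, b)))

Reduce t₁ = h(cons(p(b), m(a, p(cons(p(0), cons(0, 0))), 0))):
1. h(cons(p(b), m(a, p(cons(p(0), cons(0, 0))), 0)))  →  m(a, p(cons(p(0), cons(0, 0))), 0)   [R7 at ε]
2. m(a, p(cons(p(0), cons(0, 0))), 0)  →  p(cons(p(0), cons(0, 0)))   [R1 at ε]

Reduce t₂ = p(h(m(0, cons(p(b), cons(h(cons(p(b), cons(b, b))), cons(b, b))), 0))):
1. p(h(m(0, cons(p(b), cons(h(cons(p(b), cons(b, b))), cons(b, b))), 0)))  →  p(h(cons(p(b), cons(h(cons(p(b), cons(b, b))), cons(b, b)))))   [R1 at 1.1]
2. p(h(cons(p(b), cons(h(cons(p(b), cons(b, b))), cons(b, b)))))  →  p(cons(h(cons(p(b), cons(b, b))), cons(b, b)))   [R7 at 1]
3. p(cons(h(cons(p(b), cons(b, b))), cons(b, b)))  →  p(cons(cons(b, b), cons(b, b)))   [R7 at 1.1]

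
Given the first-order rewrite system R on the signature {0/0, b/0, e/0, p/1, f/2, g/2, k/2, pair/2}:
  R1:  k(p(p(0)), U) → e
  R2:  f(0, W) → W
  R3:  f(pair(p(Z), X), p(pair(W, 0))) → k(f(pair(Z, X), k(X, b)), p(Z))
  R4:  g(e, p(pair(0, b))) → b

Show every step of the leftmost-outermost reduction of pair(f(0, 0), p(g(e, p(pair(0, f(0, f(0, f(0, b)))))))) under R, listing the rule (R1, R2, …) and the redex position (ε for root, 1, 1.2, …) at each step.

pair(0, p(b))

1. pair(f(0, 0), p(g(e, p(pair(0, f(0, f(0, f(0, b))))))))  →  pair(0, p(g(e, p(pair(0, f(0, f(0, f(0, b))))))))   [R2 at 1]
2. pair(0, p(g(e, p(pair(0, f(0, f(0, f(0, b))))))))  →  pair(0, p(g(e, p(pair(0, f(0, f(0, b)))))))   [R2 at 2.1.2.1.2]
3. pair(0, p(g(e, p(pair(0, f(0, f(0, b)))))))  →  pair(0, p(g(e, p(pair(0, f(0, b))))))   [R2 at 2.1.2.1.2]
4. pair(0, p(g(e, p(pair(0, f(0, b))))))  →  pair(0, p(g(e, p(pair(0, b)))))   [R2 at 2.1.2.1.2]
5. pair(0, p(g(e, p(pair(0, b)))))  →  pair(0, p(b))   [R4 at 2.1]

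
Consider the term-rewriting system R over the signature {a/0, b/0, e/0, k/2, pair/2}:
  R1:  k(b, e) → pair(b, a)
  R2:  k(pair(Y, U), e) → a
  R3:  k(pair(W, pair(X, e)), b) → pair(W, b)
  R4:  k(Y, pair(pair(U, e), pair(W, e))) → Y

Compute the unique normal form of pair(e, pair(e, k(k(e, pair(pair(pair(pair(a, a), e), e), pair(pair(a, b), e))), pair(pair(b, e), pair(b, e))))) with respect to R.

1. pair(e, pair(e, k(k(e, pair(pair(pair(pair(a, a), e), e), pair(pair(a, b), e))), pair(pair(b, e), pair(b, e)))))  →  pair(e, pair(e, k(e, pair(pair(pair(pair(a, a), e), e), pair(pair(a, b), e)))))   [R4 at 2.2]
2. pair(e, pair(e, k(e, pair(pair(pair(pair(a, a), e), e), pair(pair(a, b), e)))))  →  pair(e, pair(e, e))   [R4 at 2.2]

pair(e, pair(e, e))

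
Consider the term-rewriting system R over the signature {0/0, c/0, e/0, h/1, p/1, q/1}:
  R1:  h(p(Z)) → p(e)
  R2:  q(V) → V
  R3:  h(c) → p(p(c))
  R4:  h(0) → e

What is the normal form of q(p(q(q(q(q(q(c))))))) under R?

p(c)

1. q(p(q(q(q(q(q(c)))))))  →  p(q(q(q(q(q(c))))))   [R2 at ε]
2. p(q(q(q(q(q(c))))))  →  p(q(q(q(q(c)))))   [R2 at 1]
3. p(q(q(q(q(c)))))  →  p(q(q(q(c))))   [R2 at 1]
4. p(q(q(q(c))))  →  p(q(q(c)))   [R2 at 1]
5. p(q(q(c)))  →  p(q(c))   [R2 at 1]
6. p(q(c))  →  p(c)   [R2 at 1]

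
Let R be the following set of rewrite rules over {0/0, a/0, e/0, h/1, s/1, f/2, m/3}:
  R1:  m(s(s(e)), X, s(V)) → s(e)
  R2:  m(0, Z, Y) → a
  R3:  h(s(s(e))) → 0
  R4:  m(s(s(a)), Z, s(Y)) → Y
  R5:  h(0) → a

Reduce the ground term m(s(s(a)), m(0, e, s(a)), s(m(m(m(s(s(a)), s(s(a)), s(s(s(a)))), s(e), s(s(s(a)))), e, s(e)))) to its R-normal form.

e

1. m(s(s(a)), m(0, e, s(a)), s(m(m(m(s(s(a)), s(s(a)), s(s(s(a)))), s(e), s(s(s(a)))), e, s(e))))  →  m(m(m(s(s(a)), s(s(a)), s(s(s(a)))), s(e), s(s(s(a)))), e, s(e))   [R4 at ε]
2. m(m(m(s(s(a)), s(s(a)), s(s(s(a)))), s(e), s(s(s(a)))), e, s(e))  →  m(m(s(s(a)), s(e), s(s(s(a)))), e, s(e))   [R4 at 1.1]
3. m(m(s(s(a)), s(e), s(s(s(a)))), e, s(e))  →  m(s(s(a)), e, s(e))   [R4 at 1]
4. m(s(s(a)), e, s(e))  →  e   [R4 at ε]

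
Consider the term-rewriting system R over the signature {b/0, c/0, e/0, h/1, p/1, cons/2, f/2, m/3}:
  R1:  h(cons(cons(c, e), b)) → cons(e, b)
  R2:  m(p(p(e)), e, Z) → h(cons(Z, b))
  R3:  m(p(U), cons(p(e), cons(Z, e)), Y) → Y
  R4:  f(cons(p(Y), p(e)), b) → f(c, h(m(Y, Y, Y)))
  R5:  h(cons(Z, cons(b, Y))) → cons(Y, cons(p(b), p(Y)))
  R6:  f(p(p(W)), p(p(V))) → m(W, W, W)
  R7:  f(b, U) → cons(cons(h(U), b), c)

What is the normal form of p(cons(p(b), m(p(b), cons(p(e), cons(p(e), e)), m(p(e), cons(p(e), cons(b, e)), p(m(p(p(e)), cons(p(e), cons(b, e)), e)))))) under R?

1. p(cons(p(b), m(p(b), cons(p(e), cons(p(e), e)), m(p(e), cons(p(e), cons(b, e)), p(m(p(p(e)), cons(p(e), cons(b, e)), e))))))  →  p(cons(p(b), m(p(e), cons(p(e), cons(b, e)), p(m(p(p(e)), cons(p(e), cons(b, e)), e)))))   [R3 at 1.2]
2. p(cons(p(b), m(p(e), cons(p(e), cons(b, e)), p(m(p(p(e)), cons(p(e), cons(b, e)), e)))))  →  p(cons(p(b), p(m(p(p(e)), cons(p(e), cons(b, e)), e))))   [R3 at 1.2]
3. p(cons(p(b), p(m(p(p(e)), cons(p(e), cons(b, e)), e))))  →  p(cons(p(b), p(e)))   [R3 at 1.2.1]

p(cons(p(b), p(e)))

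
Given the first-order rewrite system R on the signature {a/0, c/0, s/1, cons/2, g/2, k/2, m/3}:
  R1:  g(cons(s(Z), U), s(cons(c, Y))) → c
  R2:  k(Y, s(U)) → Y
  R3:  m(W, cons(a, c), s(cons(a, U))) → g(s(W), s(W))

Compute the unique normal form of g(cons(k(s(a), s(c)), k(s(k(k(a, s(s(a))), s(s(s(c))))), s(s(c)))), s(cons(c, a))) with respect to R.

1. g(cons(k(s(a), s(c)), k(s(k(k(a, s(s(a))), s(s(s(c))))), s(s(c)))), s(cons(c, a)))  →  g(cons(s(a), k(s(k(k(a, s(s(a))), s(s(s(c))))), s(s(c)))), s(cons(c, a)))   [R2 at 1.1]
2. g(cons(s(a), k(s(k(k(a, s(s(a))), s(s(s(c))))), s(s(c)))), s(cons(c, a)))  →  c   [R1 at ε]

c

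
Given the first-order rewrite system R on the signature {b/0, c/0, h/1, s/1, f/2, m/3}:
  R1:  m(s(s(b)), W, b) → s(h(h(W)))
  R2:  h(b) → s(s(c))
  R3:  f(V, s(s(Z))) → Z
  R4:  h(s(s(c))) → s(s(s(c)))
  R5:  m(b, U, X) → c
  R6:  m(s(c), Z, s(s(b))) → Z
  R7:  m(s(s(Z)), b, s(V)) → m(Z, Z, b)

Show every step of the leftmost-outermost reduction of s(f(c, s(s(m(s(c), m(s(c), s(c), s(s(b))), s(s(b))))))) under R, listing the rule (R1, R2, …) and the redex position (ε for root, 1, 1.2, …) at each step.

s(s(c))

1. s(f(c, s(s(m(s(c), m(s(c), s(c), s(s(b))), s(s(b)))))))  →  s(m(s(c), m(s(c), s(c), s(s(b))), s(s(b))))   [R3 at 1]
2. s(m(s(c), m(s(c), s(c), s(s(b))), s(s(b))))  →  s(m(s(c), s(c), s(s(b))))   [R6 at 1]
3. s(m(s(c), s(c), s(s(b))))  →  s(s(c))   [R6 at 1]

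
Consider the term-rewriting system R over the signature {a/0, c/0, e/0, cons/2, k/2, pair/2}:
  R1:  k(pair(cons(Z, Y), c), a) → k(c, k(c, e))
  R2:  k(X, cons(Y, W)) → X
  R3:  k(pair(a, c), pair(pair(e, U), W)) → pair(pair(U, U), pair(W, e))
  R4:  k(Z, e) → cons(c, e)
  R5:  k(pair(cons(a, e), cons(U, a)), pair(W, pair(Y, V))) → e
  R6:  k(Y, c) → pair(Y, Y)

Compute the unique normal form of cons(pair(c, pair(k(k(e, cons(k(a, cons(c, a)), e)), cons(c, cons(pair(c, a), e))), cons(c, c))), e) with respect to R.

1. cons(pair(c, pair(k(k(e, cons(k(a, cons(c, a)), e)), cons(c, cons(pair(c, a), e))), cons(c, c))), e)  →  cons(pair(c, pair(k(e, cons(k(a, cons(c, a)), e)), cons(c, c))), e)   [R2 at 1.2.1]
2. cons(pair(c, pair(k(e, cons(k(a, cons(c, a)), e)), cons(c, c))), e)  →  cons(pair(c, pair(e, cons(c, c))), e)   [R2 at 1.2.1]

cons(pair(c, pair(e, cons(c, c))), e)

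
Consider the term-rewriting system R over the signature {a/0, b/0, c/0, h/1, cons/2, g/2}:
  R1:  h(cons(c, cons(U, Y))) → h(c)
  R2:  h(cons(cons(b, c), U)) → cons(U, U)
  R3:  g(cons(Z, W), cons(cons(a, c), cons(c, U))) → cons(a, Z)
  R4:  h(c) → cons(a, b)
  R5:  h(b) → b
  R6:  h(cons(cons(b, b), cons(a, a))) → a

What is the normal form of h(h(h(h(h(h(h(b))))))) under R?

b

1. h(h(h(h(h(h(h(b)))))))  →  h(h(h(h(h(h(b))))))   [R5 at 1.1.1.1.1.1]
2. h(h(h(h(h(h(b))))))  →  h(h(h(h(h(b)))))   [R5 at 1.1.1.1.1]
3. h(h(h(h(h(b)))))  →  h(h(h(h(b))))   [R5 at 1.1.1.1]
4. h(h(h(h(b))))  →  h(h(h(b)))   [R5 at 1.1.1]
5. h(h(h(b)))  →  h(h(b))   [R5 at 1.1]
6. h(h(b))  →  h(b)   [R5 at 1]
7. h(b)  →  b   [R5 at ε]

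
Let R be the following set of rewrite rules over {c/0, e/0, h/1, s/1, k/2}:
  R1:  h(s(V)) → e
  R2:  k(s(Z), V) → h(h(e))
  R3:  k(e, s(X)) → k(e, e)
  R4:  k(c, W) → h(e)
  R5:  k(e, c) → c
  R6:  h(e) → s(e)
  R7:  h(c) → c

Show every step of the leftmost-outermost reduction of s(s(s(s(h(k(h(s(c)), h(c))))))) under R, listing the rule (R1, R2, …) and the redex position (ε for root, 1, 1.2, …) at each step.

s(s(s(s(c))))

1. s(s(s(s(h(k(h(s(c)), h(c)))))))  →  s(s(s(s(h(k(e, h(c)))))))   [R1 at 1.1.1.1.1.1]
2. s(s(s(s(h(k(e, h(c)))))))  →  s(s(s(s(h(k(e, c))))))   [R7 at 1.1.1.1.1.2]
3. s(s(s(s(h(k(e, c))))))  →  s(s(s(s(h(c)))))   [R5 at 1.1.1.1.1]
4. s(s(s(s(h(c)))))  →  s(s(s(s(c))))   [R7 at 1.1.1.1]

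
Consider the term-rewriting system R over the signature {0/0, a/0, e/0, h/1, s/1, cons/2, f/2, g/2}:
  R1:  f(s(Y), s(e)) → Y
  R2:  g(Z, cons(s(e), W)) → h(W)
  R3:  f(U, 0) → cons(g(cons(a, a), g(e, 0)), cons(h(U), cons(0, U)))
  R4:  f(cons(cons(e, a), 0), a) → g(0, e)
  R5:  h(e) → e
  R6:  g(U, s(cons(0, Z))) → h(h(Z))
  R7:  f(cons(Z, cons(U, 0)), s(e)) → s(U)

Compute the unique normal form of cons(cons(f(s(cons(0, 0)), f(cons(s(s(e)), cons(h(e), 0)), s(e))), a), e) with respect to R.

cons(cons(cons(0, 0), a), e)

1. cons(cons(f(s(cons(0, 0)), f(cons(s(s(e)), cons(h(e), 0)), s(e))), a), e)  →  cons(cons(f(s(cons(0, 0)), s(h(e))), a), e)   [R7 at 1.1.2]
2. cons(cons(f(s(cons(0, 0)), s(h(e))), a), e)  →  cons(cons(f(s(cons(0, 0)), s(e)), a), e)   [R5 at 1.1.2.1]
3. cons(cons(f(s(cons(0, 0)), s(e)), a), e)  →  cons(cons(cons(0, 0), a), e)   [R1 at 1.1]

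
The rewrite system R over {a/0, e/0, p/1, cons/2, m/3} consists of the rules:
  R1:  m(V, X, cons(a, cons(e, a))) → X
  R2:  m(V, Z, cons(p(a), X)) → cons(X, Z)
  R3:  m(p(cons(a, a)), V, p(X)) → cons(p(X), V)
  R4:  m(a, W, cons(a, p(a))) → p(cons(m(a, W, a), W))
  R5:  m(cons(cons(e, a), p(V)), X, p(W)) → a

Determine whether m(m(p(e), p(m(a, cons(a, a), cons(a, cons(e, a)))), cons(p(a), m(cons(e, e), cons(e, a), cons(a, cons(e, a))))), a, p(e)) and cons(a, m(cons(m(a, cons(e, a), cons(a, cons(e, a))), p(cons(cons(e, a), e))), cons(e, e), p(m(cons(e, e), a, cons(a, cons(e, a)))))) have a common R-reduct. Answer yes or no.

no — NF(t₁) = a, NF(t₂) = cons(a, a)

Reduce t₁ = m(m(p(e), p(m(a, cons(a, a), cons(a, cons(e, a)))), cons(p(a), m(cons(e, e), cons(e, a), cons(a, cons(e, a))))), a, p(e)):
1. m(m(p(e), p(m(a, cons(a, a), cons(a, cons(e, a)))), cons(p(a), m(cons(e, e), cons(e, a), cons(a, cons(e, a))))), a, p(e))  →  m(cons(m(cons(e, e), cons(e, a), cons(a, cons(e, a))), p(m(a, cons(a, a), cons(a, cons(e, a))))), a, p(e))   [R2 at 1]
2. m(cons(m(cons(e, e), cons(e, a), cons(a, cons(e, a))), p(m(a, cons(a, a), cons(a, cons(e, a))))), a, p(e))  →  m(cons(cons(e, a), p(m(a, cons(a, a), cons(a, cons(e, a))))), a, p(e))   [R1 at 1.1]
3. m(cons(cons(e, a), p(m(a, cons(a, a), cons(a, cons(e, a))))), a, p(e))  →  a   [R5 at ε]

Reduce t₂ = cons(a, m(cons(m(a, cons(e, a), cons(a, cons(e, a))), p(cons(cons(e, a), e))), cons(e, e), p(m(cons(e, e), a, cons(a, cons(e, a)))))):
1. cons(a, m(cons(m(a, cons(e, a), cons(a, cons(e, a))), p(cons(cons(e, a), e))), cons(e, e), p(m(cons(e, e), a, cons(a, cons(e, a))))))  →  cons(a, m(cons(cons(e, a), p(cons(cons(e, a), e))), cons(e, e), p(m(cons(e, e), a, cons(a, cons(e, a))))))   [R1 at 2.1.1]
2. cons(a, m(cons(cons(e, a), p(cons(cons(e, a), e))), cons(e, e), p(m(cons(e, e), a, cons(a, cons(e, a))))))  →  cons(a, a)   [R5 at 2]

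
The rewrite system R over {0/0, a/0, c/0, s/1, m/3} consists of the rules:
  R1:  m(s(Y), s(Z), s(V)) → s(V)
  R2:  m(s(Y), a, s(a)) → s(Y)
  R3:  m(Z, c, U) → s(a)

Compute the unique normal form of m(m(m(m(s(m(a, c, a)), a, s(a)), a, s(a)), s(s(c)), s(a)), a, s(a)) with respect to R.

1. m(m(m(m(s(m(a, c, a)), a, s(a)), a, s(a)), s(s(c)), s(a)), a, s(a))  →  m(m(m(s(m(a, c, a)), a, s(a)), s(s(c)), s(a)), a, s(a))   [R2 at 1.1.1]
2. m(m(m(s(m(a, c, a)), a, s(a)), s(s(c)), s(a)), a, s(a))  →  m(m(s(m(a, c, a)), s(s(c)), s(a)), a, s(a))   [R2 at 1.1]
3. m(m(s(m(a, c, a)), s(s(c)), s(a)), a, s(a))  →  m(s(a), a, s(a))   [R1 at 1]
4. m(s(a), a, s(a))  →  s(a)   [R2 at ε]

s(a)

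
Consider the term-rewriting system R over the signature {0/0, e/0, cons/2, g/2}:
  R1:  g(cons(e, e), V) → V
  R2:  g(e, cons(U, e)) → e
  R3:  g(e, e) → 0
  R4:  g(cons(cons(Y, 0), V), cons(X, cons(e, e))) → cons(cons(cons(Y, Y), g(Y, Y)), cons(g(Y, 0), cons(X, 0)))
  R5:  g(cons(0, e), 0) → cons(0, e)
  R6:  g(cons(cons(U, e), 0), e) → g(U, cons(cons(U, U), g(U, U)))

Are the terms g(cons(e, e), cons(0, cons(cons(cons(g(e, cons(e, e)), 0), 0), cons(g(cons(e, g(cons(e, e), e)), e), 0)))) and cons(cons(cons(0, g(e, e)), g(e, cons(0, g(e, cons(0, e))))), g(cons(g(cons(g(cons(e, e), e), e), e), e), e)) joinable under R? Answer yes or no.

no — NF(t₁) = cons(0, cons(cons(cons(e, 0), 0), cons(e, 0))), NF(t₂) = cons(cons(cons(0, 0), e), e)

Reduce t₁ = g(cons(e, e), cons(0, cons(cons(cons(g(e, cons(e, e)), 0), 0), cons(g(cons(e, g(cons(e, e), e)), e), 0)))):
1. g(cons(e, e), cons(0, cons(cons(cons(g(e, cons(e, e)), 0), 0), cons(g(cons(e, g(cons(e, e), e)), e), 0))))  →  cons(0, cons(cons(cons(g(e, cons(e, e)), 0), 0), cons(g(cons(e, g(cons(e, e), e)), e), 0)))   [R1 at ε]
2. cons(0, cons(cons(cons(g(e, cons(e, e)), 0), 0), cons(g(cons(e, g(cons(e, e), e)), e), 0)))  →  cons(0, cons(cons(cons(e, 0), 0), cons(g(cons(e, g(cons(e, e), e)), e), 0)))   [R2 at 2.1.1.1]
3. cons(0, cons(cons(cons(e, 0), 0), cons(g(cons(e, g(cons(e, e), e)), e), 0)))  →  cons(0, cons(cons(cons(e, 0), 0), cons(g(cons(e, e), e), 0)))   [R1 at 2.2.1.1.2]
4. cons(0, cons(cons(cons(e, 0), 0), cons(g(cons(e, e), e), 0)))  →  cons(0, cons(cons(cons(e, 0), 0), cons(e, 0)))   [R1 at 2.2.1]

Reduce t₂ = cons(cons(cons(0, g(e, e)), g(e, cons(0, g(e, cons(0, e))))), g(cons(g(cons(g(cons(e, e), e), e), e), e), e)):
1. cons(cons(cons(0, g(e, e)), g(e, cons(0, g(e, cons(0, e))))), g(cons(g(cons(g(cons(e, e), e), e), e), e), e))  →  cons(cons(cons(0, 0), g(e, cons(0, g(e, cons(0, e))))), g(cons(g(cons(g(cons(e, e), e), e), e), e), e))   [R3 at 1.1.2]
2. cons(cons(cons(0, 0), g(e, cons(0, g(e, cons(0, e))))), g(cons(g(cons(g(cons(e, e), e), e), e), e), e))  →  cons(cons(cons(0, 0), g(e, cons(0, e))), g(cons(g(cons(g(cons(e, e), e), e), e), e), e))   [R2 at 1.2.2.2]
3. cons(cons(cons(0, 0), g(e, cons(0, e))), g(cons(g(cons(g(cons(e, e), e), e), e), e), e))  →  cons(cons(cons(0, 0), e), g(cons(g(cons(g(cons(e, e), e), e), e), e), e))   [R2 at 1.2]
4. cons(cons(cons(0, 0), e), g(cons(g(cons(g(cons(e, e), e), e), e), e), e))  →  cons(cons(cons(0, 0), e), g(cons(g(cons(e, e), e), e), e))   [R1 at 2.1.1.1.1]
5. cons(cons(cons(0, 0), e), g(cons(g(cons(e, e), e), e), e))  →  cons(cons(cons(0, 0), e), g(cons(e, e), e))   [R1 at 2.1.1]
6. cons(cons(cons(0, 0), e), g(cons(e, e), e))  →  cons(cons(cons(0, 0), e), e)   [R1 at 2]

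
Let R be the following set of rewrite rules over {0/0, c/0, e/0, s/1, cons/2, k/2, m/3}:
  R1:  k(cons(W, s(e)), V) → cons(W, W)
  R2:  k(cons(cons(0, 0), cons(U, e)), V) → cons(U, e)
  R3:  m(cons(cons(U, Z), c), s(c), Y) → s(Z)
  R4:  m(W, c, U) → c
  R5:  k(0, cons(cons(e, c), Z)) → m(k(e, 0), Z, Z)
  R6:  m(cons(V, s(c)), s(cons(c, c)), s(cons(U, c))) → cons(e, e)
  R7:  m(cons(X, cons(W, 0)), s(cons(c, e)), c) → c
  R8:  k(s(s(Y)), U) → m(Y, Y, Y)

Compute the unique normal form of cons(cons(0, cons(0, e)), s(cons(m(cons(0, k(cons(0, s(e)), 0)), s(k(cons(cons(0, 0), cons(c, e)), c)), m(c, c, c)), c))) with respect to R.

cons(cons(0, cons(0, e)), s(cons(c, c)))

1. cons(cons(0, cons(0, e)), s(cons(m(cons(0, k(cons(0, s(e)), 0)), s(k(cons(cons(0, 0), cons(c, e)), c)), m(c, c, c)), c)))  →  cons(cons(0, cons(0, e)), s(cons(m(cons(0, cons(0, 0)), s(k(cons(cons(0, 0), cons(c, e)), c)), m(c, c, c)), c)))   [R1 at 2.1.1.1.2]
2. cons(cons(0, cons(0, e)), s(cons(m(cons(0, cons(0, 0)), s(k(cons(cons(0, 0), cons(c, e)), c)), m(c, c, c)), c)))  →  cons(cons(0, cons(0, e)), s(cons(m(cons(0, cons(0, 0)), s(cons(c, e)), m(c, c, c)), c)))   [R2 at 2.1.1.2.1]
3. cons(cons(0, cons(0, e)), s(cons(m(cons(0, cons(0, 0)), s(cons(c, e)), m(c, c, c)), c)))  →  cons(cons(0, cons(0, e)), s(cons(m(cons(0, cons(0, 0)), s(cons(c, e)), c), c)))   [R4 at 2.1.1.3]
4. cons(cons(0, cons(0, e)), s(cons(m(cons(0, cons(0, 0)), s(cons(c, e)), c), c)))  →  cons(cons(0, cons(0, e)), s(cons(c, c)))   [R7 at 2.1.1]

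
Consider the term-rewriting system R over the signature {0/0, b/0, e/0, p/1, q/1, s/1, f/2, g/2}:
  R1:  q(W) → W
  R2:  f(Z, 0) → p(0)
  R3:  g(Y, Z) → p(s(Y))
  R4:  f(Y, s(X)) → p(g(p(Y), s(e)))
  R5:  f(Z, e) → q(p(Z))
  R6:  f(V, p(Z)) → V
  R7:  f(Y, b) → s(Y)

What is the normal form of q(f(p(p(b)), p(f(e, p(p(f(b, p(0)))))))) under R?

1. q(f(p(p(b)), p(f(e, p(p(f(b, p(0))))))))  →  f(p(p(b)), p(f(e, p(p(f(b, p(0)))))))   [R1 at ε]
2. f(p(p(b)), p(f(e, p(p(f(b, p(0)))))))  →  p(p(b))   [R6 at ε]

p(p(b))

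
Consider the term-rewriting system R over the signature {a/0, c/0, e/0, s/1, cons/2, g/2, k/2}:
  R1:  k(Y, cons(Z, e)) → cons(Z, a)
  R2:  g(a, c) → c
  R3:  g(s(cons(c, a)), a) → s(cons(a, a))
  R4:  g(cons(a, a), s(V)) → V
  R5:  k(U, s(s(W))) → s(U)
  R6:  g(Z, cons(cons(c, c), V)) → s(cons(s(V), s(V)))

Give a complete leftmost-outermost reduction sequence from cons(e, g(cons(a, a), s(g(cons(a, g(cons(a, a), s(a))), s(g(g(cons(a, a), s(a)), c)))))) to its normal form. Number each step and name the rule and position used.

1. cons(e, g(cons(a, a), s(g(cons(a, g(cons(a, a), s(a))), s(g(g(cons(a, a), s(a)), c))))))  →  cons(e, g(cons(a, g(cons(a, a), s(a))), s(g(g(cons(a, a), s(a)), c))))   [R4 at 2]
2. cons(e, g(cons(a, g(cons(a, a), s(a))), s(g(g(cons(a, a), s(a)), c))))  →  cons(e, g(cons(a, a), s(g(g(cons(a, a), s(a)), c))))   [R4 at 2.1.2]
3. cons(e, g(cons(a, a), s(g(g(cons(a, a), s(a)), c))))  →  cons(e, g(g(cons(a, a), s(a)), c))   [R4 at 2]
4. cons(e, g(g(cons(a, a), s(a)), c))  →  cons(e, g(a, c))   [R4 at 2.1]
5. cons(e, g(a, c))  →  cons(e, c)   [R2 at 2]

cons(e, c)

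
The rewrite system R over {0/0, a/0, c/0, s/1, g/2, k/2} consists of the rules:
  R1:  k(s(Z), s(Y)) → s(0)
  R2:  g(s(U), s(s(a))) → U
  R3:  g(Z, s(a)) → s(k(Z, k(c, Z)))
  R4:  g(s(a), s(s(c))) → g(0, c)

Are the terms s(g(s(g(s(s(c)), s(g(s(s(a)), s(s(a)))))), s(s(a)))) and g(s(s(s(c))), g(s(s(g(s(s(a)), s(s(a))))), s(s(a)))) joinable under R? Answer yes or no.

yes — NF(t₁) = s(s(c)), NF(t₂) = s(s(c))

Reduce t₁ = s(g(s(g(s(s(c)), s(g(s(s(a)), s(s(a)))))), s(s(a)))):
1. s(g(s(g(s(s(c)), s(g(s(s(a)), s(s(a)))))), s(s(a))))  →  s(g(s(s(c)), s(g(s(s(a)), s(s(a))))))   [R2 at 1]
2. s(g(s(s(c)), s(g(s(s(a)), s(s(a))))))  →  s(g(s(s(c)), s(s(a))))   [R2 at 1.2.1]
3. s(g(s(s(c)), s(s(a))))  →  s(s(c))   [R2 at 1]

Reduce t₂ = g(s(s(s(c))), g(s(s(g(s(s(a)), s(s(a))))), s(s(a)))):
1. g(s(s(s(c))), g(s(s(g(s(s(a)), s(s(a))))), s(s(a))))  →  g(s(s(s(c))), s(g(s(s(a)), s(s(a)))))   [R2 at 2]
2. g(s(s(s(c))), s(g(s(s(a)), s(s(a)))))  →  g(s(s(s(c))), s(s(a)))   [R2 at 2.1]
3. g(s(s(s(c))), s(s(a)))  →  s(s(c))   [R2 at ε]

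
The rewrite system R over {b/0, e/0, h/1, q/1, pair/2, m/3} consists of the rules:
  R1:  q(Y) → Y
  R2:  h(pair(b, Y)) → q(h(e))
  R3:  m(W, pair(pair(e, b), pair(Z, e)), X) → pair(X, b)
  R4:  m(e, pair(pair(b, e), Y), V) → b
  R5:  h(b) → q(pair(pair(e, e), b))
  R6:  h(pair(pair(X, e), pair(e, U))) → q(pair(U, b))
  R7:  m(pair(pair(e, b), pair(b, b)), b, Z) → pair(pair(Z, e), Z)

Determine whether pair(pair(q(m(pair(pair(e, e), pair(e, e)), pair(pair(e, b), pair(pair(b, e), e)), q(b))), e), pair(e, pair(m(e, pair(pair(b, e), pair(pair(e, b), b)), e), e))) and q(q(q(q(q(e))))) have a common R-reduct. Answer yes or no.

Reduce t₁ = pair(pair(q(m(pair(pair(e, e), pair(e, e)), pair(pair(e, b), pair(pair(b, e), e)), q(b))), e), pair(e, pair(m(e, pair(pair(b, e), pair(pair(e, b), b)), e), e))):
1. pair(pair(q(m(pair(pair(e, e), pair(e, e)), pair(pair(e, b), pair(pair(b, e), e)), q(b))), e), pair(e, pair(m(e, pair(pair(b, e), pair(pair(e, b), b)), e), e)))  →  pair(pair(m(pair(pair(e, e), pair(e, e)), pair(pair(e, b), pair(pair(b, e), e)), q(b)), e), pair(e, pair(m(e, pair(pair(b, e), pair(pair(e, b), b)), e), e)))   [R1 at 1.1]
2. pair(pair(m(pair(pair(e, e), pair(e, e)), pair(pair(e, b), pair(pair(b, e), e)), q(b)), e), pair(e, pair(m(e, pair(pair(b, e), pair(pair(e, b), b)), e), e)))  →  pair(pair(pair(q(b), b), e), pair(e, pair(m(e, pair(pair(b, e), pair(pair(e, b), b)), e), e)))   [R3 at 1.1]
3. pair(pair(pair(q(b), b), e), pair(e, pair(m(e, pair(pair(b, e), pair(pair(e, b), b)), e), e)))  →  pair(pair(pair(b, b), e), pair(e, pair(m(e, pair(pair(b, e), pair(pair(e, b), b)), e), e)))   [R1 at 1.1.1]
4. pair(pair(pair(b, b), e), pair(e, pair(m(e, pair(pair(b, e), pair(pair(e, b), b)), e), e)))  →  pair(pair(pair(b, b), e), pair(e, pair(b, e)))   [R4 at 2.2.1]

Reduce t₂ = q(q(q(q(q(e))))):
1. q(q(q(q(q(e)))))  →  q(q(q(q(e))))   [R1 at ε]
2. q(q(q(q(e))))  →  q(q(q(e)))   [R1 at ε]
3. q(q(q(e)))  →  q(q(e))   [R1 at ε]
4. q(q(e))  →  q(e)   [R1 at ε]
5. q(e)  →  e   [R1 at ε]

no — NF(t₁) = pair(pair(pair(b, b), e), pair(e, pair(b, e))), NF(t₂) = e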